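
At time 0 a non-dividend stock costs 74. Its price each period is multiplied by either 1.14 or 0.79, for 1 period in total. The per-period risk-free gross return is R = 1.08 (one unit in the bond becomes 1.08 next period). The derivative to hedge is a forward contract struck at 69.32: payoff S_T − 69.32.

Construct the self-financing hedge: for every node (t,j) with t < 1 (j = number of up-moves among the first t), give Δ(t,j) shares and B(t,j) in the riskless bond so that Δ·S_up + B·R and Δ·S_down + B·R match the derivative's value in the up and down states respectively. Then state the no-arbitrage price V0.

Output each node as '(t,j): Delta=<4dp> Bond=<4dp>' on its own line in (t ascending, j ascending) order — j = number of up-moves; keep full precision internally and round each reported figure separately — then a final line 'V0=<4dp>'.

(0,0): Delta=1.0000 Bond=-64.1852
V0=9.8148

Since d<R<u, set p* = (R−d)/(u−d) = 0.8286; price each node as the discounted p*-expectation of its children.
Terminal payoffs: V(1,0)=-10.8600, V(1,1)=15.0400
  t=0,j=0: stock 74.0000 → up 84.3600 (V=15.0400), down 58.4600 (V=-10.8600). Price 9.8148; hedge Δ=1.0000, bond B=-64.1852.
The time-0 hedge costs 9.8148, which is the no-arbitrage price.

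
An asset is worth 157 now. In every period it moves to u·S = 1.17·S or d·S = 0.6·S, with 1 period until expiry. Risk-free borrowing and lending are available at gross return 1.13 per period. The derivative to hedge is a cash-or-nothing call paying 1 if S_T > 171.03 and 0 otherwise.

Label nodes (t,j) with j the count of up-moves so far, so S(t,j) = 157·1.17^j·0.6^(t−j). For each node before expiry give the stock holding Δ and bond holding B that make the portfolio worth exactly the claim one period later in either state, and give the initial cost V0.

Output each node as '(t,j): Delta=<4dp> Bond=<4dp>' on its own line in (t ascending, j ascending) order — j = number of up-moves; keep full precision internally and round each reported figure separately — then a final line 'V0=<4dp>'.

(0,0): Delta=0.0112 Bond=-0.9315
V0=0.8229

Under the risk-neutral measure, an up-move has probability p* = (R−d)/(u−d) = 0.9298 and values discount at R = 1.13.
Terminal values V(1,·): V(1,0)=0.0000, V(1,1)=1.0000
(0,0): S=157.0000. Δ = (V_up−V_dn)/(S_up−S_dn) = (1.0000−0.0000)/(183.6900−94.2000) = 0.0112. V = [p*·1.0000 + (1−p*)·0.0000]/1.13 = 0.8229. B = V − Δ·S = -0.9315.
Self-financing check: at every node Δ·S+B equals the discounted successor values.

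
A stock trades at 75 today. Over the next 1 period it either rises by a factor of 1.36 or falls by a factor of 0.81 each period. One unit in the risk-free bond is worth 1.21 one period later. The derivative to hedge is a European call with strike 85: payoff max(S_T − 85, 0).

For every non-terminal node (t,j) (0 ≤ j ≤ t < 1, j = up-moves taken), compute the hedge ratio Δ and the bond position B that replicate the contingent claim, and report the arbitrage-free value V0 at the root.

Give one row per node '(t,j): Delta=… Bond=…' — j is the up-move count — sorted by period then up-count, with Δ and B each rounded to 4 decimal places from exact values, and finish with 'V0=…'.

(0,0): Delta=0.4121 Bond=-20.6912
V0=10.2179

Risk-neutral probability p* = (R−d)/(u−d) = (1.21−0.81)/(1.36−0.81) = 0.7273.
Terminal values V(1,·): V(1,0)=0.0000, V(1,1)=17.0000
Node (0,0) S=75.0000: V=(p*·17.0000+(1−p*)·0.0000)/1.21=10.2179; Δ=(17.0000−0.0000)/(102.0000−60.7500)=0.4121; B=V−Δ·S=-20.6912
Self-financing check: at every node Δ·S+B equals the discounted successor values.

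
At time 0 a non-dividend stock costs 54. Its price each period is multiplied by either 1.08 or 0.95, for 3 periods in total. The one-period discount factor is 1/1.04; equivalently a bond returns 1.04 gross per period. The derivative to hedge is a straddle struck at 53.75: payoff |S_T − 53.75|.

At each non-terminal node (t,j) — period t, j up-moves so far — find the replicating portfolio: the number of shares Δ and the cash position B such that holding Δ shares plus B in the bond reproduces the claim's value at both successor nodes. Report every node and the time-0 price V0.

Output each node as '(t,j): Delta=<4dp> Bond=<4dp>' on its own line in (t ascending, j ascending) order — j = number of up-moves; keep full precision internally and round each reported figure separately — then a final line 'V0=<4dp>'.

(0,0): Delta=0.7167 Bond=-31.7116
(1,0): Delta=0.2150 Bond=-7.2425
(1,1): Delta=0.9129 Bond=-44.4189
(2,0): Delta=-1.0000 Bond=51.6827
(2,1): Delta=0.6901 Bond=-33.8499
(2,2): Delta=1.0000 Bond=-51.6827
V0=6.9926

No-arbitrage ⇒ martingale measure with p* = (R−d)/(u−d) = 0.6923.
At expiry t=3: V(3,0)=7.4518, V(3,1)=1.1162, V(3,2)=6.0863, V(3,3)=14.2744
(2,0): S=48.7350. Δ = (V_up−V_dn)/(S_up−S_dn) = (1.1162−7.4518)/(52.6338−46.2982) = -1.0000. V = [p*·1.1162 + (1−p*)·7.4518]/1.04 = 2.9477. B = V − Δ·S = 51.6827.
(2,1): S=55.4040. Δ = (V_up−V_dn)/(S_up−S_dn) = (6.0863−1.1162)/(59.8363−52.6338) = 0.6901. V = [p*·6.0863 + (1−p*)·1.1162]/1.04 = 4.3818. B = V − Δ·S = -33.8499.
(2,2): S=62.9856. Δ = (V_up−V_dn)/(S_up−S_dn) = (14.2744−6.0863)/(68.0244−59.8363) = 1.0000. V = [p*·14.2744 + (1−p*)·6.0863]/1.04 = 11.3029. B = V − Δ·S = -51.6827.
(1,0): S=51.3000. Δ = (V_up−V_dn)/(S_up−S_dn) = (4.3818−2.9477)/(55.4040−48.7350) = 0.2150. V = [p*·4.3818 + (1−p*)·2.9477]/1.04 = 3.7890. B = V − Δ·S = -7.2425.
(1,1): S=58.3200. Δ = (V_up−V_dn)/(S_up−S_dn) = (11.3029−4.3818)/(62.9856−55.4040) = 0.9129. V = [p*·11.3029 + (1−p*)·4.3818]/1.04 = 8.8205. B = V − Δ·S = -44.4189.
(0,0): S=54.0000. Δ = (V_up−V_dn)/(S_up−S_dn) = (8.8205−3.7890)/(58.3200−51.3000) = 0.7167. V = [p*·8.8205 + (1−p*)·3.7890]/1.04 = 6.9926. B = V − Δ·S = -31.7116.
Check: Δ(0,0)·S0 + B(0,0) = 6.9926 = V0.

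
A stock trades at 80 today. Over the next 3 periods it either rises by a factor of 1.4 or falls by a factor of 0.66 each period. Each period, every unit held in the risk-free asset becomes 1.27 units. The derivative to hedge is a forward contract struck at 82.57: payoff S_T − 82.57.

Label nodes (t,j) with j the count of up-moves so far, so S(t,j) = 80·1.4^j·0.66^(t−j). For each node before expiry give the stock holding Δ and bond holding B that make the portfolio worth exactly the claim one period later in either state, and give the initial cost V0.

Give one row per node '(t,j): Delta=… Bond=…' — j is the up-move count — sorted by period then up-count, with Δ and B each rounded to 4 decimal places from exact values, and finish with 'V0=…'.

(0,0): Delta=1.0000 Bond=-40.3098
(1,0): Delta=1.0000 Bond=-51.1935
(1,1): Delta=1.0000 Bond=-51.1935
(2,0): Delta=1.0000 Bond=-65.0157
(2,1): Delta=1.0000 Bond=-65.0157
(2,2): Delta=1.0000 Bond=-65.0157
V0=39.6902

Risk-neutral probability p* = (R−d)/(u−d) = (1.27−0.66)/(1.4−0.66) = 0.8243.
At expiry t=3: V(3,0)=-59.5703, V(3,1)=-33.7828, V(3,2)=20.9180, V(3,3)=136.9500
  t=2,j=0: stock 34.8480 → up 48.7872 (V=-33.7828), down 22.9997 (V=-59.5703). Price -30.1677; hedge Δ=1.0000, bond B=-65.0157.
  t=2,j=1: stock 73.9200 → up 103.4880 (V=20.9180), down 48.7872 (V=-33.7828). Price 8.9043; hedge Δ=1.0000, bond B=-65.0157.
  t=2,j=2: stock 156.8000 → up 219.5200 (V=136.9500), down 103.4880 (V=20.9180). Price 91.7843; hedge Δ=1.0000, bond B=-65.0157.
  t=1,j=0: stock 52.8000 → up 73.9200 (V=8.9043), down 34.8480 (V=-30.1677). Price 1.6065; hedge Δ=1.0000, bond B=-51.1935.
  t=1,j=1: stock 112.0000 → up 156.8000 (V=91.7843), down 73.9200 (V=8.9043). Price 60.8065; hedge Δ=1.0000, bond B=-51.1935.
  t=0,j=0: stock 80.0000 → up 112.0000 (V=60.8065), down 52.8000 (V=1.6065). Price 39.6902; hedge Δ=1.0000, bond B=-40.3098.
Check: Δ(0,0)·S0 + B(0,0) = 39.6902 = V0.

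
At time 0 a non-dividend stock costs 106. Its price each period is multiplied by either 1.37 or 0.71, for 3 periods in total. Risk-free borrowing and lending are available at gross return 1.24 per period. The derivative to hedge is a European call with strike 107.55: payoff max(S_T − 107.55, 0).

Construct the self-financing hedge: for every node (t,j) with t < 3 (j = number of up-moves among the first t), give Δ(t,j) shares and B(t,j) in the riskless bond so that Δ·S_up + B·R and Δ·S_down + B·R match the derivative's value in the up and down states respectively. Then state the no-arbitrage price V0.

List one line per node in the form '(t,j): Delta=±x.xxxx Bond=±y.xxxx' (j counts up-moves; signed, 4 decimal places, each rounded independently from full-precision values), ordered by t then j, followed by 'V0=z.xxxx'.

(0,0): Delta=0.8863 Bond=-42.3916
(1,0): Delta=0.4394 Bond=-18.9367
(1,1): Delta=0.9431 Bond=-60.8141
(2,0): Delta=0.0000 Bond=0.0000
(2,1): Delta=0.4953 Bond=-29.2411
(2,2): Delta=1.0000 Bond=-86.7339
V0=51.5540

Risk-neutral probability p* = (R−d)/(u−d) = (1.24−0.71)/(1.37−0.71) = 0.8030.
Terminal payoffs: V(3,0)=0.0000, V(3,1)=0.0000, V(3,2)=33.7055, V(3,3)=165.0134
(2,0): S=53.4346. Δ = (V_up−V_dn)/(S_up−S_dn) = (0.0000−0.0000)/(73.2054−37.9386) = 0.0000. V = [p*·0.0000 + (1−p*)·0.0000]/1.24 = 0.0000. B = V − Δ·S = 0.0000.
(2,1): S=103.1062. Δ = (V_up−V_dn)/(S_up−S_dn) = (33.7055−0.0000)/(141.2555−73.2054) = 0.4953. V = [p*·33.7055 + (1−p*)·0.0000]/1.24 = 21.8278. B = V − Δ·S = -29.2411.
(2,2): S=198.9514. Δ = (V_up−V_dn)/(S_up−S_dn) = (165.0134−33.7055)/(272.5634−141.2555) = 1.0000. V = [p*·165.0134 + (1−p*)·33.7055]/1.24 = 112.2175. B = V − Δ·S = -86.7339.
(1,0): S=75.2600. Δ = (V_up−V_dn)/(S_up−S_dn) = (21.8278−0.0000)/(103.1062−53.4346) = 0.4394. V = [p*·21.8278 + (1−p*)·0.0000]/1.24 = 14.1358. B = V − Δ·S = -18.9367.
(1,1): S=145.2200. Δ = (V_up−V_dn)/(S_up−S_dn) = (112.2175−21.8278)/(198.9514−103.1062) = 0.9431. V = [p*·112.2175 + (1−p*)·21.8278]/1.24 = 76.1399. B = V − Δ·S = -60.8141.
(0,0): S=106.0000. Δ = (V_up−V_dn)/(S_up−S_dn) = (76.1399−14.1358)/(145.2200−75.2600) = 0.8863. V = [p*·76.1399 + (1−p*)·14.1358]/1.24 = 51.5540. B = V − Δ·S = -42.3916.
Each (Δ,B) replicates both successor values, so the strategy is self-financing and V0 is arbitrage-free.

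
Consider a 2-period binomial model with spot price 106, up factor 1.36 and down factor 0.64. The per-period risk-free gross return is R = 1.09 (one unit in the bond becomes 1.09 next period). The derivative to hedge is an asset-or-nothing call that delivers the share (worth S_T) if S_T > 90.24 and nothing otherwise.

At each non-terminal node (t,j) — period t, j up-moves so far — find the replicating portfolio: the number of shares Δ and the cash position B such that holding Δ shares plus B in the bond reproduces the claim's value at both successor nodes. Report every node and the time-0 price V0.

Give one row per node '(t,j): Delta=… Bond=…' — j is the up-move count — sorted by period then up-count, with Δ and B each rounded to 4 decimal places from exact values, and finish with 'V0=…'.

No-arbitrage ⇒ martingale measure with p* = (R−d)/(u−d) = 0.6250.
Terminal values V(2,·): V(2,0)=0.0000, V(2,1)=92.2624, V(2,2)=196.0576
(1,0): S=67.8400. Δ = (V_up−V_dn)/(S_up−S_dn) = (92.2624−0.0000)/(92.2624−43.4176) = 1.8889. V = [p*·92.2624 + (1−p*)·0.0000]/1.09 = 52.9028. B = V − Δ·S = -75.2395.
(1,1): S=144.1600. Δ = (V_up−V_dn)/(S_up−S_dn) = (196.0576−92.2624)/(196.0576−92.2624) = 1.0000. V = [p*·196.0576 + (1−p*)·92.2624]/1.09 = 144.1600. B = V − Δ·S = 0.0000.
(0,0): S=106.0000. Δ = (V_up−V_dn)/(S_up−S_dn) = (144.1600−52.9028)/(144.1600−67.8400) = 1.1957. V = [p*·144.1600 + (1−p*)·52.9028]/1.09 = 100.8610. B = V − Δ·S = -25.8851.
Each (Δ,B) replicates both successor values, so the strategy is self-financing and V0 is arbitrage-free.

(0,0): Delta=1.1957 Bond=-25.8851
(1,0): Delta=1.8889 Bond=-75.2395
(1,1): Delta=1.0000 Bond=0.0000
V0=100.8610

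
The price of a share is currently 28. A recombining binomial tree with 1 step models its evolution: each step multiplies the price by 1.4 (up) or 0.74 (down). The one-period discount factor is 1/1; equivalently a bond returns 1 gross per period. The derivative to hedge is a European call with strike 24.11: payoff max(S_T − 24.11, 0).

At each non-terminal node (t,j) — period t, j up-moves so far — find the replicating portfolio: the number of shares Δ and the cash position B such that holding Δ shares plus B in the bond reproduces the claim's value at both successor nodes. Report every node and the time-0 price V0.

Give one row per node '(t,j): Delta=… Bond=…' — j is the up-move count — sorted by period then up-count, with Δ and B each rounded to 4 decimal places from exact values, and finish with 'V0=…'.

(0,0): Delta=0.8166 Bond=-16.9191
V0=5.9445

Since d<R<u, set p* = (R−d)/(u−d) = 0.3939; price each node as the discounted p*-expectation of its children.
At expiry t=1: V(1,0)=0.0000, V(1,1)=15.0900
  t=0,j=0: stock 28.0000 → up 39.2000 (V=15.0900), down 20.7200 (V=0.0000). Price 5.9445; hedge Δ=0.8166, bond B=-16.9191.
Check: Δ(0,0)·S0 + B(0,0) = 5.9445 = V0.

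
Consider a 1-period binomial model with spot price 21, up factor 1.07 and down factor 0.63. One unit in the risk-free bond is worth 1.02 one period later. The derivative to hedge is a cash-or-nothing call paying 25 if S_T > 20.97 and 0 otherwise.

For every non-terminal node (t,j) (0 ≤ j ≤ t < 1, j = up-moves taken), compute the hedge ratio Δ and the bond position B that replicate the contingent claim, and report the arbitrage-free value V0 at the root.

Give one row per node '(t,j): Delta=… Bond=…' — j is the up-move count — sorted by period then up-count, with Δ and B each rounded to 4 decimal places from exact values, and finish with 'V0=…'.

The replicating-portfolio and risk-neutral prices coincide; use p* = (1.02−0.63)/(1.07−0.63) = 0.8864 for the latter.
At expiry t=1: V(1,0)=0.0000, V(1,1)=25.0000
(0,0): S=21.0000. Δ = (V_up−V_dn)/(S_up−S_dn) = (25.0000−0.0000)/(22.4700−13.2300) = 2.7056. V = [p*·25.0000 + (1−p*)·0.0000]/1.02 = 21.7246. B = V − Δ·S = -35.0936.
Self-financing check: at every node Δ·S+B equals the discounted successor values.

(0,0): Delta=2.7056 Bond=-35.0936
V0=21.7246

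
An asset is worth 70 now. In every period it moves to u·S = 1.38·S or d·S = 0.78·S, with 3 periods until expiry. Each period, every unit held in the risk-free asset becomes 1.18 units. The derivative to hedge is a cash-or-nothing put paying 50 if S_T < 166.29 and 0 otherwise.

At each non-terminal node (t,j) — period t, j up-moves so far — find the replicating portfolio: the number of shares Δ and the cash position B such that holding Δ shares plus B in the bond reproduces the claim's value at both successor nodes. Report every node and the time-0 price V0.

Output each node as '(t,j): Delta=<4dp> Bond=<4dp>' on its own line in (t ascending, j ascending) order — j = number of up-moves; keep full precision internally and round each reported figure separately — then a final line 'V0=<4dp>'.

(0,0): Delta=-0.3800 Bond=48.0142
(1,0): Delta=0.0000 Bond=35.9092
(1,1): Delta=-0.4874 Bond=67.0305
(2,0): Delta=0.0000 Bond=42.3729
(2,1): Delta=0.0000 Bond=42.3729
(2,2): Delta=-0.6251 Bond=97.4576
V0=21.4148

Under the risk-neutral measure, an up-move has probability p* = (R−d)/(u−d) = 0.6667 and values discount at R = 1.18.
At expiry t=3: V(3,0)=50.0000, V(3,1)=50.0000, V(3,2)=50.0000, V(3,3)=0.0000
  t=2,j=0: stock 42.5880 → up 58.7714 (V=50.0000), down 33.2186 (V=50.0000). Price 42.3729; hedge Δ=0.0000, bond B=42.3729.
  t=2,j=1: stock 75.3480 → up 103.9802 (V=50.0000), down 58.7714 (V=50.0000). Price 42.3729; hedge Δ=0.0000, bond B=42.3729.
  t=2,j=2: stock 133.3080 → up 183.9650 (V=0.0000), down 103.9802 (V=50.0000). Price 14.1243; hedge Δ=-0.6251, bond B=97.4576.
  t=1,j=0: stock 54.6000 → up 75.3480 (V=42.3729), down 42.5880 (V=42.3729). Price 35.9092; hedge Δ=0.0000, bond B=35.9092.
  t=1,j=1: stock 96.6000 → up 133.3080 (V=14.1243), down 75.3480 (V=42.3729). Price 19.9496; hedge Δ=-0.4874, bond B=67.0305.
  t=0,j=0: stock 70.0000 → up 96.6000 (V=19.9496), down 54.6000 (V=35.9092). Price 21.4148; hedge Δ=-0.3800, bond B=48.0142.
Root portfolio cost Δ·70+B reproduces V0=21.4148.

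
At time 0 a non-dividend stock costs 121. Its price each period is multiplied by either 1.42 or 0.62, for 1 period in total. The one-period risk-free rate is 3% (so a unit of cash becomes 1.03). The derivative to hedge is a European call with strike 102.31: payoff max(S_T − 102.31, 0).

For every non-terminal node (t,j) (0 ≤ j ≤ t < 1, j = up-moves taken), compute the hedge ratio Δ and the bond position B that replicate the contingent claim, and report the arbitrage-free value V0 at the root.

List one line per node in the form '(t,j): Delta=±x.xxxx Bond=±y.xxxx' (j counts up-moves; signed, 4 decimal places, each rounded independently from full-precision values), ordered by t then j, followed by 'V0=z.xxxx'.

The replicating-portfolio and risk-neutral prices coincide; use p* = (1.03−0.62)/(1.42−0.62) = 0.5125 for the latter.
Terminal values V(1,·): V(1,0)=0.0000, V(1,1)=69.5100
(0,0): S=121.0000. Δ = (V_up−V_dn)/(S_up−S_dn) = (69.5100−0.0000)/(171.8200−75.0200) = 0.7181. V = [p*·69.5100 + (1−p*)·0.0000]/1.03 = 34.5863. B = V − Δ·S = -52.3012.
Root portfolio cost Δ·121+B reproduces V0=34.5863.

(0,0): Delta=0.7181 Bond=-52.3012
V0=34.5863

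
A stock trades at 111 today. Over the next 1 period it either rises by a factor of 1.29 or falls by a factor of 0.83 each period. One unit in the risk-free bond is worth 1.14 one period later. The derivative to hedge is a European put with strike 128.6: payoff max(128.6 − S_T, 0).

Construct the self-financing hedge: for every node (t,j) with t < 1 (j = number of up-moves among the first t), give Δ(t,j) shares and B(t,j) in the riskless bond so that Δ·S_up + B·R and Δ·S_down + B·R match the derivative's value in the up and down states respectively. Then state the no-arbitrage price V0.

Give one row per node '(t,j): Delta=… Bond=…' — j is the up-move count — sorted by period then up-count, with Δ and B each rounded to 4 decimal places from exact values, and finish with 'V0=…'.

(0,0): Delta=-0.7143 Bond=89.7145
V0=10.4319

The replicating-portfolio and risk-neutral prices coincide; use p* = (1.14−0.83)/(1.29−0.83) = 0.6739 for the latter.
At expiry t=1: V(1,0)=36.4700, V(1,1)=0.0000
Node (0,0) S=111.0000: V=(p*·0.0000+(1−p*)·36.4700)/1.14=10.4319; Δ=(0.0000−36.4700)/(143.1900−92.1300)=-0.7143; B=V−Δ·S=89.7145
Root portfolio cost Δ·111+B reproduces V0=10.4319.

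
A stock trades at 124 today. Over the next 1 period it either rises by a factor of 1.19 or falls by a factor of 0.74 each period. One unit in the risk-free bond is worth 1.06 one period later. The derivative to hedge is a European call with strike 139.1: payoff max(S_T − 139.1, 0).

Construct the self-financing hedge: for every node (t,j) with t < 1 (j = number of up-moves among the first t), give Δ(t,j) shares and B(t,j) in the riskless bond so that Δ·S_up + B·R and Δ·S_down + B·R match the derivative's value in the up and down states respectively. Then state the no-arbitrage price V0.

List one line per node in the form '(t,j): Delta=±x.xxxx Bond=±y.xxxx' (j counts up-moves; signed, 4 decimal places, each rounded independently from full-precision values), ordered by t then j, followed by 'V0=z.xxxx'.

(0,0): Delta=0.1516 Bond=-13.1245
V0=5.6755

Under the risk-neutral measure, an up-move has probability p* = (R−d)/(u−d) = 0.7111 and values discount at R = 1.06.
At expiry t=1: V(1,0)=0.0000, V(1,1)=8.4600
(0,0): S=124.0000. Δ = (V_up−V_dn)/(S_up−S_dn) = (8.4600−0.0000)/(147.5600−91.7600) = 0.1516. V = [p*·8.4600 + (1−p*)·0.0000]/1.06 = 5.6755. B = V − Δ·S = -13.1245.
The time-0 hedge costs 5.6755, which is the no-arbitrage price.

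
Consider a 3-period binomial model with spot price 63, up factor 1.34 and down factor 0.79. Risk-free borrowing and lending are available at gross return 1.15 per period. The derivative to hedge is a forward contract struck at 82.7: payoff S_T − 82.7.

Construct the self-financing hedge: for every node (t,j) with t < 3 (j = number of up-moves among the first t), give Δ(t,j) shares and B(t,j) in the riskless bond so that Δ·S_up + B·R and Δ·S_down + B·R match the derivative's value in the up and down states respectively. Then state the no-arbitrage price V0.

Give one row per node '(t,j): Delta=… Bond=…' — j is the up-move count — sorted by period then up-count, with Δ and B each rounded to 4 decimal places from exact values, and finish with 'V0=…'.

Since d<R<u, set p* = (R−d)/(u−d) = 0.6545; price each node as the discounted p*-expectation of its children.
Terminal values V(3,·): V(3,0)=-51.6385, V(3,1)=-30.0135, V(3,2)=6.6670, V(3,3)=68.8846
(2,0): S=39.3183. Δ = (V_up−V_dn)/(S_up−S_dn) = (-30.0135−-51.6385)/(52.6865−31.0615) = 1.0000. V = [p*·-30.0135 + (1−p*)·-51.6385]/1.15 = -32.5947. B = V − Δ·S = -71.9130.
(2,1): S=66.6918. Δ = (V_up−V_dn)/(S_up−S_dn) = (6.6670−-30.0135)/(89.3670−52.6865) = 1.0000. V = [p*·6.6670 + (1−p*)·-30.0135]/1.15 = -5.2212. B = V − Δ·S = -71.9130.
(2,2): S=113.1228. Δ = (V_up−V_dn)/(S_up−S_dn) = (68.8846−6.6670)/(151.5846−89.3670) = 1.0000. V = [p*·68.8846 + (1−p*)·6.6670]/1.15 = 41.2098. B = V − Δ·S = -71.9130.
(1,0): S=49.7700. Δ = (V_up−V_dn)/(S_up−S_dn) = (-5.2212−-32.5947)/(66.6918−39.3183) = 1.0000. V = [p*·-5.2212 + (1−p*)·-32.5947]/1.15 = -12.7631. B = V − Δ·S = -62.5331.
(1,1): S=84.4200. Δ = (V_up−V_dn)/(S_up−S_dn) = (41.2098−-5.2212)/(113.1228−66.6918) = 1.0000. V = [p*·41.2098 + (1−p*)·-5.2212]/1.15 = 21.8869. B = V − Δ·S = -62.5331.
(0,0): S=63.0000. Δ = (V_up−V_dn)/(S_up−S_dn) = (21.8869−-12.7631)/(84.4200−49.7700) = 1.0000. V = [p*·21.8869 + (1−p*)·-12.7631]/1.15 = 8.6234. B = V − Δ·S = -54.3766.
Self-financing check: at every node Δ·S+B equals the discounted successor values.

(0,0): Delta=1.0000 Bond=-54.3766
(1,0): Delta=1.0000 Bond=-62.5331
(1,1): Delta=1.0000 Bond=-62.5331
(2,0): Delta=1.0000 Bond=-71.9130
(2,1): Delta=1.0000 Bond=-71.9130
(2,2): Delta=1.0000 Bond=-71.9130
V0=8.6234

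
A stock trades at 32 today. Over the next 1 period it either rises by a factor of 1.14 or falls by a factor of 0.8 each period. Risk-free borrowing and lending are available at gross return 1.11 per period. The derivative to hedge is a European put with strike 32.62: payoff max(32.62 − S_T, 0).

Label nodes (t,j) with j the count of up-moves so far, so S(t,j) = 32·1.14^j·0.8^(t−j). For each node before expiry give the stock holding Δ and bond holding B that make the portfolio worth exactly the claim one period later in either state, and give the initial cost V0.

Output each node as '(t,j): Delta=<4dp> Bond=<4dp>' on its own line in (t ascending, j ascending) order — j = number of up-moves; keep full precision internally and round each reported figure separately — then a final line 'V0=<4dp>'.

Since d<R<u, set p* = (R−d)/(u−d) = 0.9118; price each node as the discounted p*-expectation of its children.
At expiry t=1: V(1,0)=7.0200, V(1,1)=0.0000
(0,0): S=32.0000. Δ = (V_up−V_dn)/(S_up−S_dn) = (0.0000−7.0200)/(36.4800−25.6000) = -0.6452. V = [p*·0.0000 + (1−p*)·7.0200]/1.11 = 0.5580. B = V − Δ·S = 21.2051.
Root portfolio cost Δ·32+B reproduces V0=0.5580.

(0,0): Delta=-0.6452 Bond=21.2051
V0=0.5580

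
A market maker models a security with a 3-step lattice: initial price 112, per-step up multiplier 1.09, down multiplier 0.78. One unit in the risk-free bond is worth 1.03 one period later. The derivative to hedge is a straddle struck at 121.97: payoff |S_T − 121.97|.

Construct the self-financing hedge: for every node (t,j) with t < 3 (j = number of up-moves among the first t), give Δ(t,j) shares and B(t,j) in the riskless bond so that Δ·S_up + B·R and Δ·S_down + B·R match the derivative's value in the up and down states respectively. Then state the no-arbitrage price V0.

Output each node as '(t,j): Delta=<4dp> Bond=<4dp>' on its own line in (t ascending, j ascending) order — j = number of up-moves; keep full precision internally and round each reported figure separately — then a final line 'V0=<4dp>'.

(0,0): Delta=-0.1852 Bond=42.5137
(1,0): Delta=-1.0000 Bond=114.9684
(1,1): Delta=-0.0453 Bond=26.7061
(2,0): Delta=-1.0000 Bond=118.4175
(2,1): Delta=-1.0000 Bond=118.4175
(2,2): Delta=0.1187 Bond=5.6888
V0=21.7692

The replicating-portfolio and risk-neutral prices coincide; use p* = (1.03−0.78)/(1.09−0.78) = 0.8065 for the latter.
Terminal payoffs: V(3,0)=68.8202, V(3,1)=47.6965, V(3,2)=18.1776, V(3,3)=23.0732
(2,0): S=68.1408. Δ = (V_up−V_dn)/(S_up−S_dn) = (47.6965−68.8202)/(74.2735−53.1498) = -1.0000. V = [p*·47.6965 + (1−p*)·68.8202]/1.03 = 50.2767. B = V − Δ·S = 118.4175.
(2,1): S=95.2224. Δ = (V_up−V_dn)/(S_up−S_dn) = (18.1776−47.6965)/(103.7924−74.2735) = -1.0000. V = [p*·18.1776 + (1−p*)·47.6965]/1.03 = 23.1951. B = V − Δ·S = 118.4175.
(2,2): S=133.0672. Δ = (V_up−V_dn)/(S_up−S_dn) = (23.0732−18.1776)/(145.0432−103.7924) = 0.1187. V = [p*·23.0732 + (1−p*)·18.1776]/1.03 = 21.4813. B = V − Δ·S = 5.6888.
(1,0): S=87.3600. Δ = (V_up−V_dn)/(S_up−S_dn) = (23.1951−50.2767)/(95.2224−68.1408) = -1.0000. V = [p*·23.1951 + (1−p*)·50.2767]/1.03 = 27.6084. B = V − Δ·S = 114.9684.
(1,1): S=122.0800. Δ = (V_up−V_dn)/(S_up−S_dn) = (21.4813−23.1951)/(133.0672−95.2224) = -0.0453. V = [p*·21.4813 + (1−p*)·23.1951]/1.03 = 21.1776. B = V − Δ·S = 26.7061.
(0,0): S=112.0000. Δ = (V_up−V_dn)/(S_up−S_dn) = (21.1776−27.6084)/(122.0800−87.3600) = -0.1852. V = [p*·21.1776 + (1−p*)·27.6084]/1.03 = 21.7692. B = V − Δ·S = 42.5137.
Check: Δ(0,0)·S0 + B(0,0) = 21.7692 = V0.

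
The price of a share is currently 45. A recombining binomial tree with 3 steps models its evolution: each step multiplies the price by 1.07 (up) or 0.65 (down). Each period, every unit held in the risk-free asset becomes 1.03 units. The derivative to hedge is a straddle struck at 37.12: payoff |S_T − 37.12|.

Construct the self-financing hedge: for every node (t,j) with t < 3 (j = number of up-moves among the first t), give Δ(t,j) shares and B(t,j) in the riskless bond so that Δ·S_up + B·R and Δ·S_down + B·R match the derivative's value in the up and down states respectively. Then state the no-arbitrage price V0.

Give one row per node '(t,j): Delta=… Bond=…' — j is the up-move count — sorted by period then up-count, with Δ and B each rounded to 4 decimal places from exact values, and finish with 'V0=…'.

The replicating-portfolio and risk-neutral prices coincide; use p* = (1.03−0.65)/(1.07−0.65) = 0.9048 for the latter.
At expiry t=3: V(3,0)=24.7619, V(3,1)=16.7766, V(3,2)=3.6317, V(3,3)=18.0069
(2,0): S=19.0125. Δ = (V_up−V_dn)/(S_up−S_dn) = (16.7766−24.7619)/(20.3434−12.3581) = -1.0000. V = [p*·16.7766 + (1−p*)·24.7619]/1.03 = 17.0263. B = V − Δ·S = 36.0388.
(2,1): S=31.2975. Δ = (V_up−V_dn)/(S_up−S_dn) = (3.6317−16.7766)/(33.4883−20.3434) = -1.0000. V = [p*·3.6317 + (1−p*)·16.7766]/1.03 = 4.7413. B = V − Δ·S = 36.0388.
(2,2): S=51.5205. Δ = (V_up−V_dn)/(S_up−S_dn) = (18.0069−3.6317)/(55.1269−33.4883) = 0.6643. V = [p*·18.0069 + (1−p*)·3.6317]/1.03 = 16.1533. B = V − Δ·S = -18.0735.
(1,0): S=29.2500. Δ = (V_up−V_dn)/(S_up−S_dn) = (4.7413−17.0263)/(31.2975−19.0125) = -1.0000. V = [p*·4.7413 + (1−p*)·17.0263]/1.03 = 5.7392. B = V − Δ·S = 34.9892.
(1,1): S=48.1500. Δ = (V_up−V_dn)/(S_up−S_dn) = (16.1533−4.7413)/(51.5205−31.2975) = 0.5643. V = [p*·16.1533 + (1−p*)·4.7413]/1.03 = 14.6276. B = V − Δ·S = -12.5437.
(0,0): S=45.0000. Δ = (V_up−V_dn)/(S_up−S_dn) = (14.6276−5.7392)/(48.1500−29.2500) = 0.4703. V = [p*·14.6276 + (1−p*)·5.7392]/1.03 = 13.3797. B = V − Δ·S = -7.7832.
Check: Δ(0,0)·S0 + B(0,0) = 13.3797 = V0.

(0,0): Delta=0.4703 Bond=-7.7832
(1,0): Delta=-1.0000 Bond=34.9892
(1,1): Delta=0.5643 Bond=-12.5437
(2,0): Delta=-1.0000 Bond=36.0388
(2,1): Delta=-1.0000 Bond=36.0388
(2,2): Delta=0.6643 Bond=-18.0735
V0=13.3797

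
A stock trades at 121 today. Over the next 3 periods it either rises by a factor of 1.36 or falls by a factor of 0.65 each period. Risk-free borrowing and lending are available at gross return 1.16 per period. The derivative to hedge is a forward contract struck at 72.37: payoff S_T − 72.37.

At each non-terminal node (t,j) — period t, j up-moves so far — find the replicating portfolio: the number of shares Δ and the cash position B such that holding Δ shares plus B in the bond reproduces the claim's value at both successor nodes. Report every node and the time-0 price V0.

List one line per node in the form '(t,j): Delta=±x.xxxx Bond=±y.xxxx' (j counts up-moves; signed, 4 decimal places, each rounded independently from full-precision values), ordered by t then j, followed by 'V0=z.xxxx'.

No-arbitrage ⇒ martingale measure with p* = (R−d)/(u−d) = 0.7183.
At expiry t=3: V(3,0)=-39.1404, V(3,1)=-2.8434, V(3,2)=73.1010, V(3,3)=232.0002
Node (2,0) S=51.1225: V=(p*·-2.8434+(1−p*)·-39.1404)/1.16=-11.2654; Δ=(-2.8434−-39.1404)/(69.5266−33.2296)=1.0000; B=V−Δ·S=-62.3879
Node (2,1) S=106.9640: V=(p*·73.1010+(1−p*)·-2.8434)/1.16=44.5761; Δ=(73.1010−-2.8434)/(145.4710−69.5266)=1.0000; B=V−Δ·S=-62.3879
Node (2,2) S=223.8016: V=(p*·232.0002+(1−p*)·73.1010)/1.16=161.4137; Δ=(232.0002−73.1010)/(304.3702−145.4710)=1.0000; B=V−Δ·S=-62.3879
Node (1,0) S=78.6500: V=(p*·44.5761+(1−p*)·-11.2654)/1.16=24.8673; Δ=(44.5761−-11.2654)/(106.9640−51.1225)=1.0000; B=V−Δ·S=-53.7827
Node (1,1) S=164.5600: V=(p*·161.4137+(1−p*)·44.5761)/1.16=110.7773; Δ=(161.4137−44.5761)/(223.8016−106.9640)=1.0000; B=V−Δ·S=-53.7827
Node (0,0) S=121.0000: V=(p*·110.7773+(1−p*)·24.8673)/1.16=74.6356; Δ=(110.7773−24.8673)/(164.5600−78.6500)=1.0000; B=V−Δ·S=-46.3644
Check: Δ(0,0)·S0 + B(0,0) = 74.6356 = V0.

(0,0): Delta=1.0000 Bond=-46.3644
(1,0): Delta=1.0000 Bond=-53.7827
(1,1): Delta=1.0000 Bond=-53.7827
(2,0): Delta=1.0000 Bond=-62.3879
(2,1): Delta=1.0000 Bond=-62.3879
(2,2): Delta=1.0000 Bond=-62.3879
V0=74.6356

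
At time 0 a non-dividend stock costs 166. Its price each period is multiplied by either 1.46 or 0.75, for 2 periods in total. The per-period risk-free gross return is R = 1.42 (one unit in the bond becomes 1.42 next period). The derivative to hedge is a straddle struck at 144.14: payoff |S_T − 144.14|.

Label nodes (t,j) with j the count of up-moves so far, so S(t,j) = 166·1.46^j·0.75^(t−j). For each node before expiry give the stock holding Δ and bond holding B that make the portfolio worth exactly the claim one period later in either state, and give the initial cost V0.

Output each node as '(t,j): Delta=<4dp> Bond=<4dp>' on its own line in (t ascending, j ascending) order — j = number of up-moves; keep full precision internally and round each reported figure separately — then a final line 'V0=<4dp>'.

(0,0): Delta=0.9658 Bond=-65.6505
(1,0): Delta=-0.1486 Bond=45.5211
(1,1): Delta=1.0000 Bond=-101.5070
V0=94.6760

No-arbitrage ⇒ martingale measure with p* = (R−d)/(u−d) = 0.9437.
At expiry t=2: V(2,0)=50.7650, V(2,1)=37.6300, V(2,2)=209.7056
Node (1,0) S=124.5000: V=(p*·37.6300+(1−p*)·50.7650)/1.42=27.0211; Δ=(37.6300−50.7650)/(181.7700−93.3750)=-0.1486; B=V−Δ·S=45.5211
Node (1,1) S=242.3600: V=(p*·209.7056+(1−p*)·37.6300)/1.42=140.8530; Δ=(209.7056−37.6300)/(353.8456−181.7700)=1.0000; B=V−Δ·S=-101.5070
Node (0,0) S=166.0000: V=(p*·140.8530+(1−p*)·27.0211)/1.42=94.6760; Δ=(140.8530−27.0211)/(242.3600−124.5000)=0.9658; B=V−Δ·S=-65.6505
Root portfolio cost Δ·166+B reproduces V0=94.6760.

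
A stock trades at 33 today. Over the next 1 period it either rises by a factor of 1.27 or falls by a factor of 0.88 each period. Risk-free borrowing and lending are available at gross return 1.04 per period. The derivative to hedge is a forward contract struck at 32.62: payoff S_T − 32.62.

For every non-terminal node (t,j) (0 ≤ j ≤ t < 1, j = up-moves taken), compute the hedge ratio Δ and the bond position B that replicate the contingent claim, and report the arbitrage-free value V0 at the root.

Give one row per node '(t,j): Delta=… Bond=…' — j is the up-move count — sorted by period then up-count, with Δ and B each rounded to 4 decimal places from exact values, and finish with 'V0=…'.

(0,0): Delta=1.0000 Bond=-31.3654
V0=1.6346

Under the risk-neutral measure, an up-move has probability p* = (R−d)/(u−d) = 0.4103 and values discount at R = 1.04.
At expiry t=1: V(1,0)=-3.5800, V(1,1)=9.2900
(0,0): S=33.0000. Δ = (V_up−V_dn)/(S_up−S_dn) = (9.2900−-3.5800)/(41.9100−29.0400) = 1.0000. V = [p*·9.2900 + (1−p*)·-3.5800]/1.04 = 1.6346. B = V − Δ·S = -31.3654.
The time-0 hedge costs 1.6346, which is the no-arbitrage price.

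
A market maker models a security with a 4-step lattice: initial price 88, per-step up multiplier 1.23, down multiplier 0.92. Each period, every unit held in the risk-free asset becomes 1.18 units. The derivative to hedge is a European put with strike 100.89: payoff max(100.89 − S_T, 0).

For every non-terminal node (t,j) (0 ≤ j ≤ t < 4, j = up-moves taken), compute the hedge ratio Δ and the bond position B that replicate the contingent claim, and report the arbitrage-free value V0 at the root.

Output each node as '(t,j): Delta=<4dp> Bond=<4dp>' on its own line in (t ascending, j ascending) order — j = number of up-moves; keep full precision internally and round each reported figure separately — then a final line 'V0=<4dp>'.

Since d<R<u, set p* = (R−d)/(u−d) = 0.8387; price each node as the discounted p*-expectation of its children.
At expiry t=4: V(4,0)=37.8474, V(4,1)=16.6048, V(4,2)=0.0000, V(4,3)=0.0000, V(4,4)=0.0000
(3,0): S=68.5245. Δ = (V_up−V_dn)/(S_up−S_dn) = (16.6048−37.8474)/(84.2852−63.0426) = -1.0000. V = [p*·16.6048 + (1−p*)·37.8474]/1.18 = 16.9755. B = V − Δ·S = 85.5000.
(3,1): S=91.6143. Δ = (V_up−V_dn)/(S_up−S_dn) = (0.0000−16.6048)/(112.6856−84.2852) = -0.5847. V = [p*·0.0000 + (1−p*)·16.6048]/1.18 = 2.2697. B = V − Δ·S = 55.8336.
(3,2): S=122.4844. Δ = (V_up−V_dn)/(S_up−S_dn) = (0.0000−0.0000)/(150.6558−112.6856) = 0.0000. V = [p*·0.0000 + (1−p*)·0.0000]/1.18 = 0.0000. B = V − Δ·S = 0.0000.
(3,3): S=163.7563. Δ = (V_up−V_dn)/(S_up−S_dn) = (0.0000−0.0000)/(201.4202−150.6558) = 0.0000. V = [p*·0.0000 + (1−p*)·0.0000]/1.18 = 0.0000. B = V − Δ·S = 0.0000.
(2,0): S=74.4832. Δ = (V_up−V_dn)/(S_up−S_dn) = (2.2697−16.9755)/(91.6143−68.5245) = -0.6369. V = [p*·2.2697 + (1−p*)·16.9755]/1.18 = 3.9335. B = V − Δ·S = 51.3716.
(2,1): S=99.5808. Δ = (V_up−V_dn)/(S_up−S_dn) = (0.0000−2.2697)/(122.4844−91.6143) = -0.0735. V = [p*·0.0000 + (1−p*)·2.2697]/1.18 = 0.3102. B = V − Δ·S = 7.6317.
(2,2): S=133.1352. Δ = (V_up−V_dn)/(S_up−S_dn) = (0.0000−0.0000)/(163.7563−122.4844) = 0.0000. V = [p*·0.0000 + (1−p*)·0.0000]/1.18 = 0.0000. B = V − Δ·S = 0.0000.
(1,0): S=80.9600. Δ = (V_up−V_dn)/(S_up−S_dn) = (0.3102−3.9335)/(99.5808−74.4832) = -0.1444. V = [p*·0.3102 + (1−p*)·3.9335]/1.18 = 0.7582. B = V − Δ·S = 12.4462.
(1,1): S=108.2400. Δ = (V_up−V_dn)/(S_up−S_dn) = (0.0000−0.3102)/(133.1352−99.5808) = -0.0092. V = [p*·0.0000 + (1−p*)·0.3102]/1.18 = 0.0424. B = V − Δ·S = 1.0432.
(0,0): S=88.0000. Δ = (V_up−V_dn)/(S_up−S_dn) = (0.0424−0.7582)/(108.2400−80.9600) = -0.0262. V = [p*·0.0424 + (1−p*)·0.7582]/1.18 = 0.1338. B = V − Δ·S = 2.4427.
The time-0 hedge costs 0.1338, which is the no-arbitrage price.

(0,0): Delta=-0.0262 Bond=2.4427
(1,0): Delta=-0.1444 Bond=12.4462
(1,1): Delta=-0.0092 Bond=1.0432
(2,0): Delta=-0.6369 Bond=51.3716
(2,1): Delta=-0.0735 Bond=7.6317
(2,2): Delta=0.0000 Bond=0.0000
(3,0): Delta=-1.0000 Bond=85.5000
(3,1): Delta=-0.5847 Bond=55.8336
(3,2): Delta=0.0000 Bond=0.0000
(3,3): Delta=0.0000 Bond=0.0000
V0=0.1338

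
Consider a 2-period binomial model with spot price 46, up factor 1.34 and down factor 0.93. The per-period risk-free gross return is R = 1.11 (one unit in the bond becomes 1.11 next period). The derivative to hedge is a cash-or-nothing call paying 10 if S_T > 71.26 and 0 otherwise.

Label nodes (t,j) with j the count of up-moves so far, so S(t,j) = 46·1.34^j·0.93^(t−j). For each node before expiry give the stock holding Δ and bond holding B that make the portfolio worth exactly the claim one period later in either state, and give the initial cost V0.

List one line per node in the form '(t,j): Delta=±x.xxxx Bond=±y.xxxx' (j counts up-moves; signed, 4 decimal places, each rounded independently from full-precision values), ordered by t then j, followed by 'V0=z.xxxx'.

The replicating-portfolio and risk-neutral prices coincide; use p* = (1.11−0.93)/(1.34−0.93) = 0.4390 for the latter.
Terminal payoffs: V(2,0)=0.0000, V(2,1)=0.0000, V(2,2)=10.0000
Node (1,0) S=42.7800: V=(p*·0.0000+(1−p*)·0.0000)/1.11=0.0000; Δ=(0.0000−0.0000)/(57.3252−39.7854)=0.0000; B=V−Δ·S=0.0000
Node (1,1) S=61.6400: V=(p*·10.0000+(1−p*)·0.0000)/1.11=3.9552; Δ=(10.0000−0.0000)/(82.5976−57.3252)=0.3957; B=V−Δ·S=-20.4351
Node (0,0) S=46.0000: V=(p*·3.9552+(1−p*)·0.0000)/1.11=1.5643; Δ=(3.9552−0.0000)/(61.6400−42.7800)=0.2097; B=V−Δ·S=-8.0824
The time-0 hedge costs 1.5643, which is the no-arbitrage price.

(0,0): Delta=0.2097 Bond=-8.0824
(1,0): Delta=0.0000 Bond=0.0000
(1,1): Delta=0.3957 Bond=-20.4351
V0=1.5643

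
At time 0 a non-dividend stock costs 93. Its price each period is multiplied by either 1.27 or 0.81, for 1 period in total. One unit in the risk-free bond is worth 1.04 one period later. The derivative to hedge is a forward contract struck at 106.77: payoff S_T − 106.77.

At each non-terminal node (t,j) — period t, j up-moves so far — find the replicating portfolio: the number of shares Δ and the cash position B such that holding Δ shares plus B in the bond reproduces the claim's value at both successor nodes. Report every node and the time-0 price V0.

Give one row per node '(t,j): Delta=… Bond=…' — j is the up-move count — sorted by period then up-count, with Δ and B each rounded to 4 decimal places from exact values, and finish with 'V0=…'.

The replicating-portfolio and risk-neutral prices coincide; use p* = (1.04−0.81)/(1.27−0.81) = 0.5000 for the latter.
At expiry t=1: V(1,0)=-31.4400, V(1,1)=11.3400
(0,0): S=93.0000. Δ = (V_up−V_dn)/(S_up−S_dn) = (11.3400−-31.4400)/(118.1100−75.3300) = 1.0000. V = [p*·11.3400 + (1−p*)·-31.4400]/1.04 = -9.6635. B = V − Δ·S = -102.6635.
The time-0 hedge costs -9.6635, which is the no-arbitrage price.

(0,0): Delta=1.0000 Bond=-102.6635
V0=-9.6635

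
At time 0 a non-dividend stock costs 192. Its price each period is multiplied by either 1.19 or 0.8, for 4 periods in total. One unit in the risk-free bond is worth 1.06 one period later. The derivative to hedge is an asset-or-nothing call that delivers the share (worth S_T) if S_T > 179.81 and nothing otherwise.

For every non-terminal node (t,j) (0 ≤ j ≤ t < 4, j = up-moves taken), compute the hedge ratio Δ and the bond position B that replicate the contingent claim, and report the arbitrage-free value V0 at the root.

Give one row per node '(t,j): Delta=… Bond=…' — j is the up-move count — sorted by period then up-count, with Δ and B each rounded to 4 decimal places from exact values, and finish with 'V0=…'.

No-arbitrage ⇒ martingale measure with p* = (R−d)/(u−d) = 0.6667.
Payoff layer (t=4): V(4,0)=0.0000, V(4,1)=0.0000, V(4,2)=0.0000, V(4,3)=258.8404, V(4,4)=385.0251
(3,0): S=98.3040. Δ = (V_up−V_dn)/(S_up−S_dn) = (0.0000−0.0000)/(116.9818−78.6432) = 0.0000. V = [p*·0.0000 + (1−p*)·0.0000]/1.06 = 0.0000. B = V − Δ·S = 0.0000.
(3,1): S=146.2272. Δ = (V_up−V_dn)/(S_up−S_dn) = (0.0000−0.0000)/(174.0104−116.9818) = 0.0000. V = [p*·0.0000 + (1−p*)·0.0000]/1.06 = 0.0000. B = V − Δ·S = 0.0000.
(3,2): S=217.5130. Δ = (V_up−V_dn)/(S_up−S_dn) = (258.8404−0.0000)/(258.8404−174.0104) = 3.0513. V = [p*·258.8404 + (1−p*)·0.0000]/1.06 = 162.7927. B = V − Δ·S = -500.9007.
(3,3): S=323.5505. Δ = (V_up−V_dn)/(S_up−S_dn) = (385.0251−258.8404)/(385.0251−258.8404) = 1.0000. V = [p*·385.0251 + (1−p*)·258.8404]/1.06 = 323.5505. B = V − Δ·S = 0.0000.
(2,0): S=122.8800. Δ = (V_up−V_dn)/(S_up−S_dn) = (0.0000−0.0000)/(146.2272−98.3040) = 0.0000. V = [p*·0.0000 + (1−p*)·0.0000]/1.06 = 0.0000. B = V − Δ·S = 0.0000.
(2,1): S=182.7840. Δ = (V_up−V_dn)/(S_up−S_dn) = (162.7927−0.0000)/(217.5130−146.2272) = 2.2837. V = [p*·162.7927 + (1−p*)·0.0000]/1.06 = 102.3854. B = V − Δ·S = -315.0319.
(2,2): S=271.8912. Δ = (V_up−V_dn)/(S_up−S_dn) = (323.5505−162.7927)/(323.5505−217.5130) = 1.5160. V = [p*·323.5505 + (1−p*)·162.7927]/1.06 = 254.6836. B = V − Δ·S = -157.5159.
(1,0): S=153.6000. Δ = (V_up−V_dn)/(S_up−S_dn) = (102.3854−0.0000)/(182.7840−122.8800) = 1.7092. V = [p*·102.3854 + (1−p*)·0.0000]/1.06 = 64.3933. B = V − Δ·S = -198.1333.
(1,1): S=228.4800. Δ = (V_up−V_dn)/(S_up−S_dn) = (254.6836−102.3854)/(271.8912−182.7840) = 1.7092. V = [p*·254.6836 + (1−p*)·102.3854]/1.06 = 192.3750. B = V − Δ·S = -198.1333.
(0,0): S=192.0000. Δ = (V_up−V_dn)/(S_up−S_dn) = (192.3750−64.3933)/(228.4800−153.6000) = 1.7092. V = [p*·192.3750 + (1−p*)·64.3933]/1.06 = 141.2400. B = V − Δ·S = -186.9182.
The time-0 hedge costs 141.2400, which is the no-arbitrage price.

(0,0): Delta=1.7092 Bond=-186.9182
(1,0): Delta=1.7092 Bond=-198.1333
(1,1): Delta=1.7092 Bond=-198.1333
(2,0): Delta=0.0000 Bond=0.0000
(2,1): Delta=2.2837 Bond=-315.0319
(2,2): Delta=1.5160 Bond=-157.5159
(3,0): Delta=0.0000 Bond=0.0000
(3,1): Delta=0.0000 Bond=0.0000
(3,2): Delta=3.0513 Bond=-500.9007
(3,3): Delta=1.0000 Bond=0.0000
V0=141.2400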